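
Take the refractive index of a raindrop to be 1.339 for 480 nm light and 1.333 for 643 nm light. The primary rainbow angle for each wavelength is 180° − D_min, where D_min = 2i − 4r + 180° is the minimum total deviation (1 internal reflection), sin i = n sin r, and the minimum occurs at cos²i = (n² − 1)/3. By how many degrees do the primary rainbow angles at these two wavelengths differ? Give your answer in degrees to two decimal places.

At 480 nm (n = 1.339): cos²i = 0.26431 → i = 59.062°, r = 39.834°, D_min = 138.786°, rainbow angle = 41.214°.
At 643 nm (n = 1.333): cos²i = 0.25896 → i = 59.410°, r = 40.225°, D_min = 137.922°, rainbow angle = 42.078°.
Angular width = |41.214° − 42.078°| = 0.865°.

0.86°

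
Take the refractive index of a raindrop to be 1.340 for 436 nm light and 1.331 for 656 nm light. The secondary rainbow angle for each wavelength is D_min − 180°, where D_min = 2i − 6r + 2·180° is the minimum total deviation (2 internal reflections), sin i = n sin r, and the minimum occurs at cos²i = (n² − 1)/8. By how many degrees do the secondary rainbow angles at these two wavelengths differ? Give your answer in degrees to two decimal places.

At 436 nm (n = 1.340): cos²i = 0.09945 → i = 71.618°, r = 45.088°, D_min = 232.709°, rainbow angle = 52.709°.
At 656 nm (n = 1.331): cos²i = 0.09645 → i = 71.907°, r = 45.575°, D_min = 230.365°, rainbow angle = 50.365°.
Angular width = |52.709° − 50.365°| = 2.344°.

2.34°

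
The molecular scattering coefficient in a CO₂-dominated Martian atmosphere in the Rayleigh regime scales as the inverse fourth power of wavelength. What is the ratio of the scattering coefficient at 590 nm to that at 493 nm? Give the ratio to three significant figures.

0.488

Rayleigh scattering ∝ λ⁻⁴, so the ratio of coefficients is the inverse fourth power of the wavelength ratio.
σ(590)/σ(493) = (493/590)⁴ = (0.8356)⁴ = 0.4875.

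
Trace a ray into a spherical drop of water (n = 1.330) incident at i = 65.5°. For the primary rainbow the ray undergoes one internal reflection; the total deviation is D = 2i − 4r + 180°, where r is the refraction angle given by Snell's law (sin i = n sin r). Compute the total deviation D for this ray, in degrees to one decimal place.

138.3°

sin r = sin 65.5° / 1.330 = 0.9100/1.330 = 0.6842; r = 43.17°.
D = 2·65.5° − 4·43.17° + 180° = 131.00° − 172.69° + 180° = 138.31°.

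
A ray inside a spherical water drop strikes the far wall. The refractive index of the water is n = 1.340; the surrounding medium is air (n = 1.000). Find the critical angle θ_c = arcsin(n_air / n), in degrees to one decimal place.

48.3°

sin θ_c = n_air / n = 1.000 / 1.340 = 0.7463.
θ_c = arcsin(0.7463) = 48.27°.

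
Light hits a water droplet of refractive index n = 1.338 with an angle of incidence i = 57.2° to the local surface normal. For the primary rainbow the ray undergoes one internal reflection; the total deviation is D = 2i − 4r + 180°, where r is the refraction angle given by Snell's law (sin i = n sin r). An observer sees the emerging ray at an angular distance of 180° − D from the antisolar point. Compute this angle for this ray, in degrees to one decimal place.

sin r = sin 57.2° / 1.338 = 0.8406/1.338 = 0.6282; r = 38.92°.
D = 2·57.2° − 4·38.92° + 180° = 114.40° − 155.68° + 180° = 138.72°.
Angle from antisolar point = 180° − D = 41.28°.

41.3°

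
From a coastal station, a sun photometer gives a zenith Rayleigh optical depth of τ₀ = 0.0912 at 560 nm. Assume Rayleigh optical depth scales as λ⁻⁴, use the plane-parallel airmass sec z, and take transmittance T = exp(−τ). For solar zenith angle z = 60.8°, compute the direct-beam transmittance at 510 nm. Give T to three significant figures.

0.762

sec 60.8° = 2.0498.
τ = 0.0912 × (560/510)⁴ × 2.0498 = 0.0912 × 1.4537 × 2.0498 = 0.2718.
T = exp(−0.2718) = 0.7620.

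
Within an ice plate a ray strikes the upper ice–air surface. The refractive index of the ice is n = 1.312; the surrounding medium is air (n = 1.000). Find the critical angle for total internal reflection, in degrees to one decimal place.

sin θ_c = n_air / n = 1.000 / 1.312 = 0.7622.
θ_c = arcsin(0.7622) = 49.66°.

49.7°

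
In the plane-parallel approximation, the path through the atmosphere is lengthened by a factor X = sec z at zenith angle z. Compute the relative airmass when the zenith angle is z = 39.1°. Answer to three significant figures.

X = sec z = 1/cos 39.1° = 1/0.7760 = 1.2886.

1.29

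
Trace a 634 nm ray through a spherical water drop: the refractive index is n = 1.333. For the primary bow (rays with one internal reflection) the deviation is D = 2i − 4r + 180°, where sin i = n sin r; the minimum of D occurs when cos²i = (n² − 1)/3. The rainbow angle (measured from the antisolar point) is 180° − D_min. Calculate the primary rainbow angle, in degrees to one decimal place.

42.1°

cos²i = (1.77689 − 1)/3 = 0.25896; i = arccos(0.50888) = 59.410°.
sin r = sin 59.410°/1.333 = 0.64579; r = 40.225°.
D_min = 2·59.410° − 4·40.225° + 180° = 137.922°.
Rainbow angle = 180° − D_min = 42.078°.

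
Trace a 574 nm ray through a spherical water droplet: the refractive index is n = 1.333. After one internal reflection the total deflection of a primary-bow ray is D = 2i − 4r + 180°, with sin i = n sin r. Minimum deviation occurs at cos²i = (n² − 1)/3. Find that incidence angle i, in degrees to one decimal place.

59.4°

cos²i = (1.333² − 1)/3 = (1.77689 − 1)/3 = 0.25896.
cos i = 0.50888, so i = 59.410°.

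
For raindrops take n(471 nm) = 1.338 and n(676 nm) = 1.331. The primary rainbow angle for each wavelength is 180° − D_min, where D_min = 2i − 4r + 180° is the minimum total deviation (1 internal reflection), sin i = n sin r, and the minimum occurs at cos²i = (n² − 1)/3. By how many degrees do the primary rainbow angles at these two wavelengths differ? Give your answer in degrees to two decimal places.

At 471 nm (n = 1.338): cos²i = 0.26341 → i = 59.120°, r = 39.899°, D_min = 138.643°, rainbow angle = 41.357°.
At 676 nm (n = 1.331): cos²i = 0.25719 → i = 59.527°, r = 40.356°, D_min = 137.630°, rainbow angle = 42.370°.
Angular width = |41.357° − 42.370°| = 1.013°.

1.01°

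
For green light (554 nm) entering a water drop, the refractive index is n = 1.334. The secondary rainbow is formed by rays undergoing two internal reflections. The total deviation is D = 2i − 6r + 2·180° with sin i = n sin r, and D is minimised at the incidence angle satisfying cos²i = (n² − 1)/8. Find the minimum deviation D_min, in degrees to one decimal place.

231.2°

cos²i = (1.77956 − 1)/8 = 0.09744; i = arccos(0.31216) = 71.810°.
sin r = sin 71.810°/1.334 = 0.71217; r = 45.411°.
D_min = 2·71.810° − 6·45.411° + 360° = 231.153°.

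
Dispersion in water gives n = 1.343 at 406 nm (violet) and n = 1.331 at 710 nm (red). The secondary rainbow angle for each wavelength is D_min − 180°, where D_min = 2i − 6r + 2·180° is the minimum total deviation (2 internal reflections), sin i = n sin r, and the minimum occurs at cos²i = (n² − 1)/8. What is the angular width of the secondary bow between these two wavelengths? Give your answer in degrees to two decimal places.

3.11°

At 406 nm (n = 1.343): cos²i = 0.10046 → i = 71.522°, r = 44.928°, D_min = 233.478°, rainbow angle = 53.478°.
At 710 nm (n = 1.331): cos²i = 0.09645 → i = 71.907°, r = 45.575°, D_min = 230.365°, rainbow angle = 50.365°.
Angular width = |53.478° − 50.365°| = 3.113°.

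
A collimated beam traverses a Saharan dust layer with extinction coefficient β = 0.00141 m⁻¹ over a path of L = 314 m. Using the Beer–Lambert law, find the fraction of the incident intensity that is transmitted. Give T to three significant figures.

τ = β·L = 0.00141 × 314 = 0.4427.
T = exp(−0.4427) = 0.6423.

0.642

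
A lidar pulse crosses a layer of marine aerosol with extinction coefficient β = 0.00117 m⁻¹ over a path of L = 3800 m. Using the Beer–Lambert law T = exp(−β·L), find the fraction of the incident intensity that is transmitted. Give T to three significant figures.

τ = β·L = 0.00117 × 3800 = 4.4460.
T = exp(−4.4460) = 0.0117.

0.0117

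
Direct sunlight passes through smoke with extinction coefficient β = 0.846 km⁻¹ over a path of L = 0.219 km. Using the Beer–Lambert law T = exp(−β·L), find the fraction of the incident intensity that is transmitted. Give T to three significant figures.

0.831

τ = β·L = 0.846 × 0.219 = 0.1853.
T = exp(−0.1853) = 0.8309.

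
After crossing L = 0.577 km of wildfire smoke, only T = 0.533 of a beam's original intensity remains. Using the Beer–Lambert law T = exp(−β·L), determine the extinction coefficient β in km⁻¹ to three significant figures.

1.09 km⁻¹

Beer–Lambert: T = exp(−βL) ⇒ β = −ln(T)/L = −ln(0.533)/0.577 = 0.6292/0.577 = 1.091 km⁻¹.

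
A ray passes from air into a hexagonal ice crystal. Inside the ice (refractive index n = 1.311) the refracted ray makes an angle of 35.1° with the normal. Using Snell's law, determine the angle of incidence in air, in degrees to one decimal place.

Snell: sin θ_i = n · sin θ_r = 1.311 × sin 35.1° = 1.311 × 0.5750 = 0.7538.
θ_i = arcsin(0.7538) = 48.92°.

48.9°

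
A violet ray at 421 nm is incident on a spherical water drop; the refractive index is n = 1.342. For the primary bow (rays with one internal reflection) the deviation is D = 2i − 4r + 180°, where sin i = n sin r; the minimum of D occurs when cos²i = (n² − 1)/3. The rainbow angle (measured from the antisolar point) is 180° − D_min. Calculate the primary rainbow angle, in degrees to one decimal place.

40.8°

cos²i = (1.80096 − 1)/3 = 0.26699; i = arccos(0.51671) = 58.888°.
sin r = sin 58.888°/1.342 = 0.63797; r = 39.641°.
D_min = 2·58.888° − 4·39.641° + 180° = 139.213°.
Rainbow angle = 180° − D_min = 40.787°.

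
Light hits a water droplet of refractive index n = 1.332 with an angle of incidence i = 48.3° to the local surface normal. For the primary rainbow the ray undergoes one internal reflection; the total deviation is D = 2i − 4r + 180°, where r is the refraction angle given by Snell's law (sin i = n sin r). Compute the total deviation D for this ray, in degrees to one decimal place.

sin r = sin 48.3° / 1.332 = 0.7466/1.332 = 0.5605; r = 34.09°.
D = 2·48.3° − 4·34.09° + 180° = 96.60° − 136.37° + 180° = 140.23°.

140.2°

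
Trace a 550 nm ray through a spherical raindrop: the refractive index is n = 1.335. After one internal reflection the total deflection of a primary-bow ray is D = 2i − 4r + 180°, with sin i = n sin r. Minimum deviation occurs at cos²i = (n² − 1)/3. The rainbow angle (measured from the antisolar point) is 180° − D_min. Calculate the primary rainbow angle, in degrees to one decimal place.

cos²i = (1.78222 − 1)/3 = 0.26074; i = arccos(0.51063) = 59.294°.
sin r = sin 59.294°/1.335 = 0.64405; r = 40.094°.
D_min = 2·59.294° − 4·40.094° + 180° = 138.212°.
Rainbow angle = 180° − D_min = 41.788°.

41.8°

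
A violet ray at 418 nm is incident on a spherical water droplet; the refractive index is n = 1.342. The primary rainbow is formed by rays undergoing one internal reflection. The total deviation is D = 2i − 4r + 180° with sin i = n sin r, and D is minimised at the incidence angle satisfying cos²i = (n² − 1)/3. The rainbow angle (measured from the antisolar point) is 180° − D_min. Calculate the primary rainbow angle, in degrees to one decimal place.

cos²i = (1.80096 − 1)/3 = 0.26699; i = arccos(0.51671) = 58.888°.
sin r = sin 58.888°/1.342 = 0.63797; r = 39.641°.
D_min = 2·58.888° − 4·39.641° + 180° = 139.213°.
Rainbow angle = 180° − D_min = 40.787°.

40.8°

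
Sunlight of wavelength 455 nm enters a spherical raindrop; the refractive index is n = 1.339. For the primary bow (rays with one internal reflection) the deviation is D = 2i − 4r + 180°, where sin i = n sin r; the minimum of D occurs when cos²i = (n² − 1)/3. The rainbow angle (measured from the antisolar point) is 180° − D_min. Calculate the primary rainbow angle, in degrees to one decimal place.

cos²i = (1.79292 − 1)/3 = 0.26431; i = arccos(0.51411) = 59.062°.
sin r = sin 59.062°/1.339 = 0.64057; r = 39.834°.
D_min = 2·59.062° − 4·39.834° + 180° = 138.786°.
Rainbow angle = 180° − D_min = 41.214°.

41.2°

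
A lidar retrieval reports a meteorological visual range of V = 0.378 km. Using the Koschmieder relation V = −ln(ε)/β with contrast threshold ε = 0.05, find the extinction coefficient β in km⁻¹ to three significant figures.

7.93 km⁻¹

β = −ln(0.05) / V = 2.996 / 0.378 = 7.9252 km⁻¹.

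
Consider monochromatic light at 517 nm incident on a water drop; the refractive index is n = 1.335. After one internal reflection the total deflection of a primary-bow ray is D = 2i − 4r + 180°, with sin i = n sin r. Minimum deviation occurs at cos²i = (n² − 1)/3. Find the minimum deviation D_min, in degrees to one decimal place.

138.2°

cos²i = (1.78222 − 1)/3 = 0.26074; i = arccos(0.51063) = 59.294°.
sin r = sin 59.294°/1.335 = 0.64405; r = 40.094°.
D_min = 2·59.294° − 4·40.094° + 180° = 138.212°.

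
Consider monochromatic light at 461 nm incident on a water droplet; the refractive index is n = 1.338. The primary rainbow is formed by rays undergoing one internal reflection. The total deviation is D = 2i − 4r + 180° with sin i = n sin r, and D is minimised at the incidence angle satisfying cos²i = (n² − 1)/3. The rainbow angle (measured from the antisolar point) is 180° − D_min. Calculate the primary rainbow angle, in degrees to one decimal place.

41.4°

cos²i = (1.79024 − 1)/3 = 0.26341; i = arccos(0.51324) = 59.120°.
sin r = sin 59.120°/1.338 = 0.64144; r = 39.899°.
D_min = 2·59.120° − 4·39.899° + 180° = 138.643°.
Rainbow angle = 180° − D_min = 41.357°.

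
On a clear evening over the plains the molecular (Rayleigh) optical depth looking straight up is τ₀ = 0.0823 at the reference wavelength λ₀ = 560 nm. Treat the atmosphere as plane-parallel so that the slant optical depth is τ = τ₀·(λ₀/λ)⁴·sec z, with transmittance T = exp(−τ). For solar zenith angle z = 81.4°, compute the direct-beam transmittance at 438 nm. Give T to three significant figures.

sec 81.4° = 6.6874.
τ = 0.0823 × (560/438)⁴ × 6.6874 = 0.0823 × 2.6721 × 6.6874 = 1.4707.
T = exp(−1.4707) = 0.2298.

0.230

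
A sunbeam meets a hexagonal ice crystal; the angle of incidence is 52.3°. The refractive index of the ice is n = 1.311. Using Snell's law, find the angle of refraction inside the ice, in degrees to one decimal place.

Snell: sin θ_r = sin θ_i / n = sin 52.3° / 1.311 = 0.7912 / 1.311 = 0.6035.
θ_r = arcsin(0.6035) = 37.12°.

37.1°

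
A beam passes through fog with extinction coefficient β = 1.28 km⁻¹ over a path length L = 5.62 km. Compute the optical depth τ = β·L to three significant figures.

7.19

τ = β·L = 1.28 × 5.62 = 7.1936.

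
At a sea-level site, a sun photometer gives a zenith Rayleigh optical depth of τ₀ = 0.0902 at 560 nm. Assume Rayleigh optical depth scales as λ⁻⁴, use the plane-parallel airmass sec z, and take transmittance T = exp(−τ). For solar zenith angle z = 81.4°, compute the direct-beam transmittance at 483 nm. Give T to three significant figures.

0.336

sec 81.4° = 6.6874.
τ = 0.0902 × (560/483)⁴ × 6.6874 = 0.0902 × 1.8070 × 6.6874 = 1.0900.
T = exp(−1.0900) = 0.3362.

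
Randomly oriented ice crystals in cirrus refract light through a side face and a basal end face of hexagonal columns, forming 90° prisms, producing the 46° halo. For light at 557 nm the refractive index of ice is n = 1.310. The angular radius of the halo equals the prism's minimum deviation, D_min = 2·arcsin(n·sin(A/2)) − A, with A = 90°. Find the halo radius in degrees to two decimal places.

n·sin(A/2) = 1.310 × sin 45° = 1.310 × 0.7071 = 0.9263.
D_min = 2·arcsin(0.9263) − 90° = 2 × 67.867° − 90° = 45.733°.

45.73°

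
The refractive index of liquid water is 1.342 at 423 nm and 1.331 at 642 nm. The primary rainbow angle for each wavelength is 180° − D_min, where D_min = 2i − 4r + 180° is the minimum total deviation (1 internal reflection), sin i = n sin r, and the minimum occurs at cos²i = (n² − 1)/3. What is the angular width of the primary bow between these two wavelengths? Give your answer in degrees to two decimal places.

1.58°

At 423 nm (n = 1.342): cos²i = 0.26699 → i = 58.888°, r = 39.641°, D_min = 139.213°, rainbow angle = 40.787°.
At 642 nm (n = 1.331): cos²i = 0.25719 → i = 59.527°, r = 40.356°, D_min = 137.630°, rainbow angle = 42.370°.
Angular width = |40.787° − 42.370°| = 1.583°.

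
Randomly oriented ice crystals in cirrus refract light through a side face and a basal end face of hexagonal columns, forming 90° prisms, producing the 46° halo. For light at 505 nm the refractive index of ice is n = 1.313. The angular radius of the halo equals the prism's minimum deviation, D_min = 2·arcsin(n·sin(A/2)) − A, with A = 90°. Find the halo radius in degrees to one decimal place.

n·sin(A/2) = 1.313 × sin 45° = 1.313 × 0.7071 = 0.9284.
D_min = 2·arcsin(0.9284) − 90° = 2 × 68.192° − 90° = 46.383°.

46.4°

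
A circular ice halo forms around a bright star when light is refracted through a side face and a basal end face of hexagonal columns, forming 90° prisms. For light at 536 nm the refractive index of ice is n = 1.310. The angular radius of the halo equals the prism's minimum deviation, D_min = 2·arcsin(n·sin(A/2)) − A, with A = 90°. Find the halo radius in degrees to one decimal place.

45.7°

n·sin(A/2) = 1.310 × sin 45° = 1.310 × 0.7071 = 0.9263.
D_min = 2·arcsin(0.9263) − 90° = 2 × 67.867° − 90° = 45.733°.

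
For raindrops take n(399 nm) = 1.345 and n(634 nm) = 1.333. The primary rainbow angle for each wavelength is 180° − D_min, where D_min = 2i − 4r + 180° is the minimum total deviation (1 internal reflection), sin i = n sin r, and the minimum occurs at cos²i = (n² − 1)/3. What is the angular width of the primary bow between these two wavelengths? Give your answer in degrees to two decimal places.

At 399 nm (n = 1.345): cos²i = 0.26967 → i = 58.715°, r = 39.448°, D_min = 139.635°, rainbow angle = 40.365°.
At 634 nm (n = 1.333): cos²i = 0.25896 → i = 59.410°, r = 40.225°, D_min = 137.922°, rainbow angle = 42.078°.
Angular width = |40.365° − 42.078°| = 1.713°.

1.71°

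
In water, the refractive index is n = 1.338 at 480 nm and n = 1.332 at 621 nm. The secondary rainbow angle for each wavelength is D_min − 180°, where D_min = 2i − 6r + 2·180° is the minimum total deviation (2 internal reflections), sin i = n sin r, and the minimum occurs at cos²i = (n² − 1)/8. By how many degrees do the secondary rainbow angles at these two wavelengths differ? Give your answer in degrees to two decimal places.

1.56°

At 480 nm (n = 1.338): cos²i = 0.09878 → i = 71.682°, r = 45.195°, D_min = 232.193°, rainbow angle = 52.193°.
At 621 nm (n = 1.332): cos²i = 0.09678 → i = 71.875°, r = 45.520°, D_min = 230.628°, rainbow angle = 50.628°.
Angular width = |52.193° − 50.628°| = 1.564°.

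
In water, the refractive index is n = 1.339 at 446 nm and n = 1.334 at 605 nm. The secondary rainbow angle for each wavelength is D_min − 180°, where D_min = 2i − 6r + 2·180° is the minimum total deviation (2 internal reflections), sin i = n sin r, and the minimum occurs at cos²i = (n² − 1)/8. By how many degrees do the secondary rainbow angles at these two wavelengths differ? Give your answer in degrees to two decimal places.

1.30°

At 446 nm (n = 1.339): cos²i = 0.09912 → i = 71.650°, r = 45.141°, D_min = 232.451°, rainbow angle = 52.451°.
At 605 nm (n = 1.334): cos²i = 0.09744 → i = 71.810°, r = 45.411°, D_min = 231.153°, rainbow angle = 51.153°.
Angular width = |52.451° − 51.153°| = 1.299°.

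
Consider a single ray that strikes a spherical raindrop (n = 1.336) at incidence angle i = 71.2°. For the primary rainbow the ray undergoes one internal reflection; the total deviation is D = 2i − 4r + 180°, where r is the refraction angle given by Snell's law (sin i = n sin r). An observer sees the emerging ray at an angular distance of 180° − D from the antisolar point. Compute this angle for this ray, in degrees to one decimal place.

sin r = sin 71.2° / 1.336 = 0.9466/1.336 = 0.7086; r = 45.12°.
D = 2·71.2° − 4·45.12° + 180° = 142.40° − 180.47° + 180° = 141.93°.
Angle from antisolar point = 180° − D = 38.07°.

38.1°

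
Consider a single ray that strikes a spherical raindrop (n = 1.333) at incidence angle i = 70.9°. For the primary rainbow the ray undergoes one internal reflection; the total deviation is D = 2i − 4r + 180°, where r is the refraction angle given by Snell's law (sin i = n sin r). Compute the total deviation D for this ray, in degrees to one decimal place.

sin r = sin 70.9° / 1.333 = 0.9449/1.333 = 0.7089; r = 45.14°.
D = 2·70.9° − 4·45.14° + 180° = 141.80° − 180.58° + 180° = 141.22°.

141.2°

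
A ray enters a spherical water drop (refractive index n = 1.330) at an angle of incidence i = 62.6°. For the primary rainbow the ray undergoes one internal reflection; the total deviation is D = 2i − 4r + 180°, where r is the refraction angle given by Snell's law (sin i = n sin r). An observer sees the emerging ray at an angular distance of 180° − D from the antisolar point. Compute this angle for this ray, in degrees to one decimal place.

42.3°

sin r = sin 62.6° / 1.330 = 0.8878/1.330 = 0.6675; r = 41.88°.
D = 2·62.6° − 4·41.88° + 180° = 125.20° − 167.51° + 180° = 137.69°.
Angle from antisolar point = 180° − D = 42.31°.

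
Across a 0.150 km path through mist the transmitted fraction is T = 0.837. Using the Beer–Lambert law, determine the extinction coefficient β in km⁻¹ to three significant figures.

Beer–Lambert: T = exp(−βL) ⇒ β = −ln(T)/L = −ln(0.837)/0.150 = 0.1779/0.150 = 1.186 km⁻¹.

1.19 km⁻¹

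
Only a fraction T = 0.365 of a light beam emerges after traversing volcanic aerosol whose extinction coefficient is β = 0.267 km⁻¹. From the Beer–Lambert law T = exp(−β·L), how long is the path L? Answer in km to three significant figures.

3.77 km

Beer–Lambert: T = exp(−βL) ⇒ L = −ln(T)/β = −ln(0.365)/0.267 = 1.0079/0.267 = 3.775 km.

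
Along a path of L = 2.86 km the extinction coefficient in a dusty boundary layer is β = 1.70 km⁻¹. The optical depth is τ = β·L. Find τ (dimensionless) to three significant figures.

4.86

τ = β·L = 1.70 × 2.86 = 4.8620.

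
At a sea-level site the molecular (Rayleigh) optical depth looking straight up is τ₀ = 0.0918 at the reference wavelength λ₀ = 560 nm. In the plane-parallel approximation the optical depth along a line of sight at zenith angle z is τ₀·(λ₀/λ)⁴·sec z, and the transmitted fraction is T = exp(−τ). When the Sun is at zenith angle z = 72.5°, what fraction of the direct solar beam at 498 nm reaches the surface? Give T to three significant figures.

0.614

sec 72.5° = 3.3255.
τ = 0.0918 × (560/498)⁴ × 3.3255 = 0.0918 × 1.5989 × 3.3255 = 0.4881.
T = exp(−0.4881) = 0.6138.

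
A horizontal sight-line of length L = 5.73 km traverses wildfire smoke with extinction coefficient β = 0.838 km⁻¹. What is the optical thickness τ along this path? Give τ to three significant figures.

τ = β·L = 0.838 × 5.73 = 4.8017.

4.80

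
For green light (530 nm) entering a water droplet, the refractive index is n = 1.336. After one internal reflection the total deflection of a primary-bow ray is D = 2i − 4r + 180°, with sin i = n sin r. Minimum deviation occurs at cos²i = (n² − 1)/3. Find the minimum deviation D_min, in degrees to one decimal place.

cos²i = (1.78490 − 1)/3 = 0.26163; i = arccos(0.51150) = 59.236°.
sin r = sin 59.236°/1.336 = 0.64318; r = 40.029°.
D_min = 2·59.236° − 4·40.029° + 180° = 138.356°.

138.4°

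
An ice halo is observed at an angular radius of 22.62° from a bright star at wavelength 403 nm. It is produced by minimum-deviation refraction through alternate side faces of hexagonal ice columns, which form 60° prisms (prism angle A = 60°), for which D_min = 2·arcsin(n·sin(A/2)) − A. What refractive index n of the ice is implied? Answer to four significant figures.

1.320

Rearranging: n = sin((D_min + A)/2) / sin(A/2).
(D_min + A)/2 = (22.62° + 60°)/2 = 41.310°.
n = sin 41.310° / sin 30° = 0.6601 / 0.5000 = 1.3203.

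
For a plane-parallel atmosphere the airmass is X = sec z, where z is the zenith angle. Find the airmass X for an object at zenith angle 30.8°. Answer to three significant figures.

X = sec z = 1/cos 30.8° = 1/0.8590 = 1.1642.

1.16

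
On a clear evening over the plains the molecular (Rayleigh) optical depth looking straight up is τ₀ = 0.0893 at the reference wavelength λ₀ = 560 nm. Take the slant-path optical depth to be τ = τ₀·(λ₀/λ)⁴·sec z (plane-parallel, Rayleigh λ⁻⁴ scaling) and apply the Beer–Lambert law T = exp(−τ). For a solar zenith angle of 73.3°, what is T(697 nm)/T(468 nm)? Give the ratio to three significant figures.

1.66

Airmass: sec 73.3° = 3.4799.
τ(697 nm) = 0.0893 × (560/697)⁴ × 3.4799 = 0.0893 × 0.4167 × 3.4799 = 0.1295.
τ(468 nm) = 0.0893 × (560/468)⁴ × 3.4799 = 0.0893 × 2.0501 × 3.4799 = 0.6371.
T(697)/T(468) = exp(τ_B − τ_A) = exp(0.5076) = 1.6613.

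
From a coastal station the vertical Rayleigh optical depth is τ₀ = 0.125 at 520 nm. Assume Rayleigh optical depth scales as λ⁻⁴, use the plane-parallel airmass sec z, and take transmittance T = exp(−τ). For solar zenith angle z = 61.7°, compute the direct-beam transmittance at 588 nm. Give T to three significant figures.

sec 61.7° = 2.1093.
τ = 0.125 × (520/588)⁴ × 2.1093 = 0.125 × 0.6117 × 2.1093 = 0.1613.
T = exp(−0.1613) = 0.8511.

0.851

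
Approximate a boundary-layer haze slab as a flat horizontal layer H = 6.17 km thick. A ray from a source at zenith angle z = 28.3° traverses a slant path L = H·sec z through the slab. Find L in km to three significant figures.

7.01 km

sec z = 1/cos 28.3° = 1.1357.
L = 6.17 × 1.1357 = 7.008 km.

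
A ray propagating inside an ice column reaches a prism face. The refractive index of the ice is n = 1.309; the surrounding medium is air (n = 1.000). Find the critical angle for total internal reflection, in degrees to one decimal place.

49.8°

sin θ_c = n_air / n = 1.000 / 1.309 = 0.7639.
θ_c = arcsin(0.7639) = 49.81°.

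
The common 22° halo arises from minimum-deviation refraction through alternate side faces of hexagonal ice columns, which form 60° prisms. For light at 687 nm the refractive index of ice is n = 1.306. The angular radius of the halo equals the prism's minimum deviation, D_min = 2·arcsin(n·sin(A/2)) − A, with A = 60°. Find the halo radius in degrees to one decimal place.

n·sin(A/2) = 1.306 × sin 30° = 1.306 × 0.5000 = 0.6530.
D_min = 2·arcsin(0.6530) − 60° = 2 × 40.768° − 60° = 21.536°.

21.5°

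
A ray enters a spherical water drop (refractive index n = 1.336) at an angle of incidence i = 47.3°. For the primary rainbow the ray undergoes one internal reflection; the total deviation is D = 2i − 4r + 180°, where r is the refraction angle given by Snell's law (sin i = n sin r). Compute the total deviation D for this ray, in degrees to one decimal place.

sin r = sin 47.3° / 1.336 = 0.7349/1.336 = 0.5501; r = 33.37°.
D = 2·47.3° − 4·33.37° + 180° = 94.60° − 133.49° + 180° = 141.11°.

141.1°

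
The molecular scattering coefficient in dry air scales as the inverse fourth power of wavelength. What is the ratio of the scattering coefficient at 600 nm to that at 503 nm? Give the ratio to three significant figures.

0.494

Rayleigh scattering ∝ λ⁻⁴, so the ratio of coefficients is the inverse fourth power of the wavelength ratio.
σ(600)/σ(503) = (503/600)⁴ = (0.8383)⁴ = 0.4939.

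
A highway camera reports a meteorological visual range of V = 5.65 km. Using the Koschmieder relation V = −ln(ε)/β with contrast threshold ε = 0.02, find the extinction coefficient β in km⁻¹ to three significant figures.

0.692 km⁻¹

β = −ln(0.02) / V = 3.912 / 5.65 = 0.6924 km⁻¹.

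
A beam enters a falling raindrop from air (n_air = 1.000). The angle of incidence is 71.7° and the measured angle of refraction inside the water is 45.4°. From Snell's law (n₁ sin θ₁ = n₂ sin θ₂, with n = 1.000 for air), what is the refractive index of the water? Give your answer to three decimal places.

n = sin θ_i / sin θ_r = sin 71.7° / sin 45.4° = 0.9494 / 0.7120 = 1.3334.

1.333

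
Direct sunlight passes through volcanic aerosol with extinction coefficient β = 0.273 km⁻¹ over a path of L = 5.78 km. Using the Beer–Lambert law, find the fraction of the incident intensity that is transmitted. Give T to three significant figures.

τ = β·L = 0.273 × 5.78 = 1.5779.
T = exp(−1.5779) = 0.2064.

0.206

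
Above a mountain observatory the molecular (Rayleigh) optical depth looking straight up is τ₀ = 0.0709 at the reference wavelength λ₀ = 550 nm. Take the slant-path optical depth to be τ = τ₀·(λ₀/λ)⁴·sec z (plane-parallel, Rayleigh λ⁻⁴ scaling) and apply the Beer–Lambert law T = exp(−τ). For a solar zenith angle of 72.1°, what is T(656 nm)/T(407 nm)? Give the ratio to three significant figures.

Airmass: sec 72.1° = 3.2535.
τ(656 nm) = 0.0709 × (550/656)⁴ × 3.2535 = 0.0709 × 0.4941 × 3.2535 = 0.1140.
τ(407 nm) = 0.0709 × (550/407)⁴ × 3.2535 = 0.0709 × 3.3348 × 3.2535 = 0.7693.
T(656)/T(407) = exp(τ_B − τ_A) = exp(0.6553) = 1.9257.

1.93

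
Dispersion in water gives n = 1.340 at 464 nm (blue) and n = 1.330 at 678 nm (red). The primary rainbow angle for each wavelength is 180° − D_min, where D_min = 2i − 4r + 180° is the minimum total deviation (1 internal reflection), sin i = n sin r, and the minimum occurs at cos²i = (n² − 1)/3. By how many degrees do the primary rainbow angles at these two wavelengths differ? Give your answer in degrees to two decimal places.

At 464 nm (n = 1.340): cos²i = 0.26520 → i = 59.004°, r = 39.770°, D_min = 138.929°, rainbow angle = 41.071°.
At 678 nm (n = 1.330): cos²i = 0.25630 → i = 59.585°, r = 40.422°, D_min = 137.484°, rainbow angle = 42.516°.
Angular width = |41.071° − 42.516°| = 1.445°.

1.45°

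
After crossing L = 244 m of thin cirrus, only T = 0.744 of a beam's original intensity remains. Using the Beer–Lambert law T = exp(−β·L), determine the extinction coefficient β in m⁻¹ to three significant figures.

0.00121 m⁻¹

Beer–Lambert: T = exp(−βL) ⇒ β = −ln(T)/L = −ln(0.744)/244 = 0.2957/244 = 0.001212 m⁻¹.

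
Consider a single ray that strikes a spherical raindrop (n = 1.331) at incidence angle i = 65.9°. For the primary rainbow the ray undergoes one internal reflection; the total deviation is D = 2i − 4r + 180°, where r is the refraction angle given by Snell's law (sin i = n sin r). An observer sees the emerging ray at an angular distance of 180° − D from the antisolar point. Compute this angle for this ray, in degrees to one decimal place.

sin r = sin 65.9° / 1.331 = 0.9128/1.331 = 0.6858; r = 43.30°.
D = 2·65.9° − 4·43.30° + 180° = 131.80° − 173.20° + 180° = 138.60°.
Angle from antisolar point = 180° − D = 41.40°.

41.4°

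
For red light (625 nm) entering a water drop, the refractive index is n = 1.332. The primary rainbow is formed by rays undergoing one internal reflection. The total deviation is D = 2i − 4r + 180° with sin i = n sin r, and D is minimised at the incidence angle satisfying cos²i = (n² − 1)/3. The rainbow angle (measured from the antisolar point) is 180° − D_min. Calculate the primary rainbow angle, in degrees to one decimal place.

cos²i = (1.77422 − 1)/3 = 0.25807; i = arccos(0.50801) = 59.469°.
sin r = sin 59.469°/1.332 = 0.64666; r = 40.290°.
D_min = 2·59.469° − 4·40.290° + 180° = 137.776°.
Rainbow angle = 180° − D_min = 42.224°.

42.2°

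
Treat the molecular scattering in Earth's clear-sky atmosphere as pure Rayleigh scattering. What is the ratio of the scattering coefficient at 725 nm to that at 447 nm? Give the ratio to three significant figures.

Rayleigh scattering ∝ λ⁻⁴, so the ratio of coefficients is the inverse fourth power of the wavelength ratio.
σ(725)/σ(447) = (447/725)⁴ = (0.6166)⁴ = 0.1445.

0.145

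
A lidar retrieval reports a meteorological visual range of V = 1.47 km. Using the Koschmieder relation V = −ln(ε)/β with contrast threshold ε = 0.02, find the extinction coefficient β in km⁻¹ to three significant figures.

β = −ln(0.02) / V = 3.912 / 1.47 = 2.6612 km⁻¹.

2.66 km⁻¹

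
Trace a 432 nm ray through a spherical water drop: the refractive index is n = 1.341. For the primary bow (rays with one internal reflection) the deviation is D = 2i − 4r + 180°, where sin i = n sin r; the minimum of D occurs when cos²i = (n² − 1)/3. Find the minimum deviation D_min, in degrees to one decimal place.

cos²i = (1.79828 − 1)/3 = 0.26609; i = arccos(0.51584) = 58.946°.
sin r = sin 58.946°/1.341 = 0.63884; r = 39.705°.
D_min = 2·58.946° − 4·39.705° + 180° = 139.071°.

139.1°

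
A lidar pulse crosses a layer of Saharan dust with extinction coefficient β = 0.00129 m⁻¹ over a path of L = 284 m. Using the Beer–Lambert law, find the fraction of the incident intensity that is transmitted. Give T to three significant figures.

0.693

τ = β·L = 0.00129 × 284 = 0.3664.
T = exp(−0.3664) = 0.6933.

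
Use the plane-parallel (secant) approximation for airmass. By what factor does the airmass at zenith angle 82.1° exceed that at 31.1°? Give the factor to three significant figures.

X(82.1°)/X(31.1°) = sec 82.1° / sec 31.1° = cos 31.1° / cos 82.1° = 0.8563/0.1374 = 6.2299.

6.23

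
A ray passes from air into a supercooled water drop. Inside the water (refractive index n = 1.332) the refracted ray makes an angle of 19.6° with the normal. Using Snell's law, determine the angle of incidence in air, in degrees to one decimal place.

26.5°

Snell: sin θ_i = n · sin θ_r = 1.332 × sin 19.6° = 1.332 × 0.3355 = 0.4468.
θ_i = arcsin(0.4468) = 26.54°.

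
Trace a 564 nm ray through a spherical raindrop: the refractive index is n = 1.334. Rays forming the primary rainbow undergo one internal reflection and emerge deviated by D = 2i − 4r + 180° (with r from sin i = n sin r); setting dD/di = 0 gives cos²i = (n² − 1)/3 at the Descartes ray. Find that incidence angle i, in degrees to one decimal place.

59.4°

cos²i = (1.334² − 1)/3 = (1.77956 − 1)/3 = 0.25985.
cos i = 0.50976, so i = 59.352°.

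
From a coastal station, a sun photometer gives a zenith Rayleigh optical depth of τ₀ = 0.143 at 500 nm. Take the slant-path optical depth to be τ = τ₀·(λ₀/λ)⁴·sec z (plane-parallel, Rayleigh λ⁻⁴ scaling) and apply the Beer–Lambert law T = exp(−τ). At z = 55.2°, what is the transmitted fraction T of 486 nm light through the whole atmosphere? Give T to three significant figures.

sec 55.2° = 1.7522.
τ = 0.143 × (500/486)⁴ × 1.7522 = 0.143 × 1.1203 × 1.7522 = 0.2807.
T = exp(−0.2807) = 0.7552.

0.755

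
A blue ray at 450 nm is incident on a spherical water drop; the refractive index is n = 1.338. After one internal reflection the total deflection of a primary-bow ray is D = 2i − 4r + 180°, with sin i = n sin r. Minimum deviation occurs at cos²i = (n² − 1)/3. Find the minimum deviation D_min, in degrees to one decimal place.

138.6°

cos²i = (1.79024 − 1)/3 = 0.26341; i = arccos(0.51324) = 59.120°.
sin r = sin 59.120°/1.338 = 0.64144; r = 39.899°.
D_min = 2·59.120° − 4·39.899° + 180° = 138.643°.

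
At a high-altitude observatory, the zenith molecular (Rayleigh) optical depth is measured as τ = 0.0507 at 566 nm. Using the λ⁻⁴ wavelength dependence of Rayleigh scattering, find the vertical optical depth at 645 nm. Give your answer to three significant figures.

0.0301

τ(645 nm) = τ(566 nm) × (566/645)⁴ = 0.0507 × (0.8775)⁴ = 0.0507 × 0.5930 = 0.0301.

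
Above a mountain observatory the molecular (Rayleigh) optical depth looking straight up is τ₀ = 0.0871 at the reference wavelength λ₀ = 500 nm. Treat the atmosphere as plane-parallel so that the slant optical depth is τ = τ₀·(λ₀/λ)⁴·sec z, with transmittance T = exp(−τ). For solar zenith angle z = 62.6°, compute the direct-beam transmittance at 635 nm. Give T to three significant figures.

0.930

sec 62.6° = 2.1730.
τ = 0.0871 × (500/635)⁴ × 2.1730 = 0.0871 × 0.3844 × 2.1730 = 0.0728.
T = exp(−0.0728) = 0.9298.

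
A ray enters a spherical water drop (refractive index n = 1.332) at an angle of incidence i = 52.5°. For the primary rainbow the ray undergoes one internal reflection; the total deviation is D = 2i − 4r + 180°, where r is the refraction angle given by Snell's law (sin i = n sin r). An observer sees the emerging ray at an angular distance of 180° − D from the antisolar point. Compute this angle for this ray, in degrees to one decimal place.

41.2°

sin r = sin 52.5° / 1.332 = 0.7934/1.332 = 0.5956; r = 36.56°.
D = 2·52.5° − 4·36.56° + 180° = 105.00° − 146.22° + 180° = 138.78°.
Angle from antisolar point = 180° − D = 41.22°.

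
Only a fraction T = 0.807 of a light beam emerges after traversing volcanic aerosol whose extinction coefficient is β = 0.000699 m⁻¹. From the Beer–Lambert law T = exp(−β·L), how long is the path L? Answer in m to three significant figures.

Beer–Lambert: T = exp(−βL) ⇒ L = −ln(T)/β = −ln(0.807)/0.000699 = 0.2144/0.000699 = 306.8 m.

307 m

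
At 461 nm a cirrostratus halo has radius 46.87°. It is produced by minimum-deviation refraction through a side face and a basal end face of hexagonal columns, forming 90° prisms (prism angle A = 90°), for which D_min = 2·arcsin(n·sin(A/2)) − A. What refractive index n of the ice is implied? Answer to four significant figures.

Rearranging: n = sin((D_min + A)/2) / sin(A/2).
(D_min + A)/2 = (46.87° + 90°)/2 = 68.435°.
n = sin 68.435° / sin 45° = 0.9300 / 0.7071 = 1.3152.

1.315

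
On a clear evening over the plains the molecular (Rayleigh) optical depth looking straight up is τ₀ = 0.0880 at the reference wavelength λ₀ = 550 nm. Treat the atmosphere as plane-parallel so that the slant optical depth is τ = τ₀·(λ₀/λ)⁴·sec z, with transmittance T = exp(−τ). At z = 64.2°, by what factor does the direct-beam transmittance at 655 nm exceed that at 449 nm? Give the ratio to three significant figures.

Airmass: sec 64.2° = 2.2976.
τ(655 nm) = 0.0880 × (550/655)⁴ × 2.2976 = 0.0880 × 0.4971 × 2.2976 = 0.1005.
τ(449 nm) = 0.0880 × (550/449)⁴ × 2.2976 = 0.0880 × 2.2515 × 2.2976 = 0.4552.
T(655)/T(449) = exp(τ_B − τ_A) = exp(0.3547) = 1.4258.

1.43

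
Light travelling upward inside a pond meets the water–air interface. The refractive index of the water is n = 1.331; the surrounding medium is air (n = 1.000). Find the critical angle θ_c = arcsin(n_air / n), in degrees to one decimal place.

sin θ_c = n_air / n = 1.000 / 1.331 = 0.7513.
θ_c = arcsin(0.7513) = 48.70°.

48.7°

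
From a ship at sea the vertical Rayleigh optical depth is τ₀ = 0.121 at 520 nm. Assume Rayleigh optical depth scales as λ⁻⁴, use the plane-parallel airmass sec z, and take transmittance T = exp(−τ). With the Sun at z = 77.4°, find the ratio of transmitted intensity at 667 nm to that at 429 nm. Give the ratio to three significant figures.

2.70

Airmass: sec 77.4° = 4.5841.
τ(667 nm) = 0.121 × (520/667)⁴ × 4.5841 = 0.121 × 0.3694 × 4.5841 = 0.2049.
τ(429 nm) = 0.121 × (520/429)⁴ × 4.5841 = 0.121 × 2.1587 × 4.5841 = 1.1974.
T(667)/T(429) = exp(τ_B − τ_A) = exp(0.9925) = 2.6979.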